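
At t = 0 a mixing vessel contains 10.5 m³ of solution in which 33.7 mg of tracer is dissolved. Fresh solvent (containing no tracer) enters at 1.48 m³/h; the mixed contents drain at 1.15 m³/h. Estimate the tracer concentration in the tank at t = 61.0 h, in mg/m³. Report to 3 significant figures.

0.0264 mg/m³

Total volume: dV/dt = Q_in − Q_out = 0.33000 m³/h, so V(t) = 10.5 + 0.33000 t and V(61.0) = 30.630 m³.
No tracer enters, so dm/dt = −Q_out · (m/V).
dm/m = −Q_out dt/(V₀ + 0.33000 t); integrating gives ln(m/m₀) = −(Q_out/(Q_in−Q_out)) ln(V/V₀).
m = m₀ (V₀/V)^(Q_out/(Q_in−Q_out)) = 33.7 × (10.5/30.630)^(3.4848) = 0.80784 mg.
C = m/V = 0.80784/30.630 = 0.026374 mg/m³.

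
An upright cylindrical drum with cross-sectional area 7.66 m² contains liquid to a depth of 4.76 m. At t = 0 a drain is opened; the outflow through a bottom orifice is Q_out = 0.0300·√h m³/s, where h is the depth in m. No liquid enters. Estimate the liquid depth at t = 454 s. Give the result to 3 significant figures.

With no inflow, A dh/dt = −0.0300 √h.
∫ h^(−1/2) dh = −(0.0300/A) ∫ dt, giving 2√h = 2√h₀ − (0.0300/A) t.
√h = √4.76 − 0.0300·454/(2·7.66) = 2.1817 − 0.88903 = 1.2927.
h = 1.2927² = 1.6711 m.

1.67 m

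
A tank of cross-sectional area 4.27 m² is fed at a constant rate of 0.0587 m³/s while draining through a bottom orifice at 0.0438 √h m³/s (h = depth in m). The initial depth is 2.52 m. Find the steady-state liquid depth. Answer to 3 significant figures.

Accumulation of liquid (constant cross-section A): A dh/dt = Q_in − 0.0438 √h. At steady state dh/dt = 0:
Q_in = 0.0438 √h_ss ⇒ √h_ss = 0.0587/0.0438 = 1.3402.
h_ss = 1.3402² = 1.7961 m. (Since h₀ = 2.52 m > h_ss, the level will fall toward this value.)

1.80 m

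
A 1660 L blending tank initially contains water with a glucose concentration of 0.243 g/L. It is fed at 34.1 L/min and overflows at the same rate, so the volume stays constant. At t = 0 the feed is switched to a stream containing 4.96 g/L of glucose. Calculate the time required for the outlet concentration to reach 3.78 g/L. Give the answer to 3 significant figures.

67.5 min

Transient balance on the dissolved component: V dC/dt = Q(C_in − C), so τ = V/Q = 48.680 min.
C(t) = C_in + (C₀ − C_in) e^(−t/τ). Set C = 3.78 and solve for t:
e^(−t/τ) = (C − C_in)/(C₀ − C_in) = (3.78 − 4.96)/(0.243 − 4.96) = 0.25016
t = −τ ln(…) = 48.680 × 1.3857 = 67.454 min.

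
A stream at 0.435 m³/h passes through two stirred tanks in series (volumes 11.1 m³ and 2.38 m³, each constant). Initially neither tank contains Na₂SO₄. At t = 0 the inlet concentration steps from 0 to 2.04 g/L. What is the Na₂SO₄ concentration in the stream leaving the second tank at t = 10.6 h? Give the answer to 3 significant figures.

Each tank obeys Vᵢ dCᵢ/dt = Q(Cᵢ₋₁ − Cᵢ), so τᵢ = Vᵢ/Q.
τ₁ = 11.1/0.435 = 25.517 h; τ₂ = 2.38/0.435 = 5.4713 h.
Solving the cascade with C₁(0)=C₂(0)=0 gives C₂(t) = C_in[1 − (τ₁ e^(−t/τ₁) − τ₂ e^(−t/τ₂))/(τ₁ − τ₂)].
At t = 10.6: e^(−t/τ₁) = 0.66007, e^(−t/τ₂) = 0.14408.
C₂ = 2.04·[1 − (25.517·0.66007 − 5.4713·0.14408)/(20.046)] = 2.04·0.19909 = 0.40615 g/L.

0.406 g/L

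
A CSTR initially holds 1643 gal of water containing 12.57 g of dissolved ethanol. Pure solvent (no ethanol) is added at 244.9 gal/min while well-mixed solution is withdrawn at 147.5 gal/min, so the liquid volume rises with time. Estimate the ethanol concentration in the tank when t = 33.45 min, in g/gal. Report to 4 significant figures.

Total volume: dV/dt = Q_in − Q_out = 97.4000 gal/min, so V(t) = 1643 + 97.4000 t and V(33.45) = 4901.03 gal.
No ethanol enters, so dm/dt = −Q_out · (m/V).
Separate: dm/m = −Q_out dt/V(t) ⇒ ln(m/m₀) = −(Q_out/(Q_in−Q_out)) ln(V/V₀).
m = m₀ (V₀/V)^(Q_out/(Q_in−Q_out)) = 12.57 × (1643/4901.03)^(1.51437) = 2.40181 g.
C = m/V = 2.40181/4901.03 = 0.000490062 g/gal.

0.0004901 g/gal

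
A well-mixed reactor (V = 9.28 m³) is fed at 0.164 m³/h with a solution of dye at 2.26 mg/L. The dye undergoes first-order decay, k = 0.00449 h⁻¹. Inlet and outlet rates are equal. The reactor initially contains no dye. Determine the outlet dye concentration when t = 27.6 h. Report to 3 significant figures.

Accumulation = in − out − consumed: V dC/dt = Q C_in − Q C − k V C.
dC/dt = (Q/V) C_in − (Q/V + k) C; effective rate a = Q/V + k = 0.017672 + 0.00449 = 0.022162 h⁻¹.
C_ss = Q C_in/(Q + kV) = 1.8021 mg/L; C(t) = C_ss + (C₀ − C_ss) e^(−a t).
C(27.6) = 1.8021 + (-1.8021)·e^(−0.022162·27.6) = 1.8021 + (-1.8021)·0.54244 = 0.82459 mg/L.

0.825 mg/L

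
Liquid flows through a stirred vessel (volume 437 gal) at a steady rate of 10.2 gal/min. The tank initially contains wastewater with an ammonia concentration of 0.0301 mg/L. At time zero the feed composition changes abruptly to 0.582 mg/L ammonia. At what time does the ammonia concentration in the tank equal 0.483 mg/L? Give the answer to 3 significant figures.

73.6 min

Species balance: V dC/dt = Q(C_in − C) ⇒ τ = V/Q = 42.843 min.
C(t) = C_in + (C₀ − C_in) e^(−t/τ). Set C = 0.483 and solve for t:
e^(−t/τ) = (C − C_in)/(C₀ − C_in) = (0.483 − 0.582)/(0.0301 − 0.582) = 0.17938
t = −τ ln(…) = 42.843 × 1.7182 = 73.615 min.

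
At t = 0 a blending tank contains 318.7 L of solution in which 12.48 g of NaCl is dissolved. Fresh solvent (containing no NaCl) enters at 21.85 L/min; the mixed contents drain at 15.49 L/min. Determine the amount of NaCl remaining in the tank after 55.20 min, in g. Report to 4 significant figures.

Let m(t) be the amount of NaCl. Volume: V(t) = V₀ + (Q_in − Q_out) t = 318.7 + 6.36000 t; V(55.20) = 669.772 L.
Species balance (pure solvent in): dm/dt = −Q_out · m/V(t).
Separate: dm/m = −Q_out dt/V(t) ⇒ ln(m/m₀) = −(Q_out/(Q_in−Q_out)) ln(V/V₀).
m = m₀ (V₀/V)^(Q_out/(Q_in−Q_out)) = 12.48 × (318.7/669.772)^(2.43553) = 2.04477 g.

2.045 g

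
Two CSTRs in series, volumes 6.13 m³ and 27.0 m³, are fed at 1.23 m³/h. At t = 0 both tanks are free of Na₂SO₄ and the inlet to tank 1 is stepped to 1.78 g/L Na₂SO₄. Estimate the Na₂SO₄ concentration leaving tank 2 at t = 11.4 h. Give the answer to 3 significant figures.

Species balance on tank i: dCᵢ/dt = (Cᵢ₋₁ − Cᵢ)/τᵢ with τᵢ = Vᵢ/Q.
τ₁ = 6.13/1.23 = 4.9837 h; τ₂ = 27.0/1.23 = 21.951 h.
Tank 1: C₁ = C_in(1 − e^(−t/τ₁)). Tank 2 (τ₁ ≠ τ₂): C₂ = C_in[1 − (τ₁ e^(−t/τ₁) − τ₂ e^(−t/τ₂))/(τ₁ − τ₂)].
At t = 11.4: e^(−t/τ₁) = 0.10153, e^(−t/τ₂) = 0.59492.
C₂ = 1.78·[1 − (4.9837·0.10153 − 21.951·0.59492)/(-16.967)] = 1.78·0.26016 = 0.46309 g/L.

0.463 g/L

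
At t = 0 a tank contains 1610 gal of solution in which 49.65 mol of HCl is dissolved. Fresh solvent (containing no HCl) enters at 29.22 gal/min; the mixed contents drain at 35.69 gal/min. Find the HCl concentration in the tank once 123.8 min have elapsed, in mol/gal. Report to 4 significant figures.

Total volume: dV/dt = Q_in − Q_out = -6.47000 gal/min, so V(t) = 1610 − 6.47000 t and V(123.8) = 809.014 gal.
Solute balance: dm/dt = 0 − Q_out C = −Q_out m/V(t).
Separate: dm/m = −Q_out dt/V(t) ⇒ ln(m/m₀) = −(Q_out/(Q_in−Q_out)) ln(V/V₀).
m = m₀ (V₀/V)^(Q_out/(Q_in−Q_out)) = 49.65 × (1610/809.014)^(-5.51623) = 1.11503 mol.
C = m/V = 1.11503/809.014 = 0.00137825 mol/gal.

0.001378 mol/gal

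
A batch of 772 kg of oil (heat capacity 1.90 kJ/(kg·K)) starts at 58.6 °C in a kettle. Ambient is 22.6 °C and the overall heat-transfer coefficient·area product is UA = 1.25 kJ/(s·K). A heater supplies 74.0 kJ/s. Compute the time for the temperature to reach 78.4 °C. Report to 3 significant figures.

2250 s

Heat balance on the well-mixed liquid: M c_p dT/dt = −UA(T − T_amb) + Q̇.
τ = M c_p/UA = 1173.4 s; T_ss = T_amb + Q̇/UA = 22.6 + 74.0/1.25 = 81.800 °C.
T(t) = T_ss + (T₀ − T_ss)e^(−t/τ); set T = 78.4:
t = −τ ln[(T − T_ss)/(T₀ − T_ss)] = −1173.4 · ln(0.14655) = 2253.4 s.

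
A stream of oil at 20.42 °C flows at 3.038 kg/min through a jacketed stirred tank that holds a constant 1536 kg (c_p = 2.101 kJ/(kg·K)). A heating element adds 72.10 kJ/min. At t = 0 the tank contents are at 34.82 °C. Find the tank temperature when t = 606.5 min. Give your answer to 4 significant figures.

32.65 °C

First-law balance (no shaft work): M c_p dT/dt = ṁ c_p (T_in − T) + 72.10.
Rearrange: dT/dt = (T_ss − T)/τ with τ = M/ṁ = 505.596 min and T_ss = T_in + Q̇/(ṁ c_p) = 31.7159 °C.
This is linear first-order; T(t) = T_ss + (T₀ − T_ss) e^(−t/τ).
T(606.5) = 31.7159 + (3.10408)·e^(−606.5/505.596) = 31.7159 + (3.10408)·0.301322 = 32.6512 °C.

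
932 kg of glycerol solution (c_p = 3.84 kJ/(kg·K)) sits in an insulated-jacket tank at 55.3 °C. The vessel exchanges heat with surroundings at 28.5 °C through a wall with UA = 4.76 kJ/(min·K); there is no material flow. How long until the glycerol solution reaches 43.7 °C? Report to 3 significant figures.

Lumped-capacitance energy balance: M c_p dT/dt = UA(T_amb − T).
τ = M c_p/UA = 751.87 min; T_ss = T_amb = 28.500 °C.
T(t) = T_ss + (T₀ − T_ss)e^(−t/τ); set T = 43.7:
t = −τ ln[(T − T_ss)/(T₀ − T_ss)] = −751.87 · ln(0.56716) = 426.39 min.

426 min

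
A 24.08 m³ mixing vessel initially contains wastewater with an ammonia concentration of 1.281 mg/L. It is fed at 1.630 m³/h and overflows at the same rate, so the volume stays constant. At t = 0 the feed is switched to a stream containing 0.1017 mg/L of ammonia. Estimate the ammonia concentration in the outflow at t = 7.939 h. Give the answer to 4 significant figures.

Accumulation = in − out for the solute gives V dC/dt = Q(C_in − C).
So dC/dt = (C_in − C)/τ with τ = V/Q = 24.08/1.630 = 14.7730 h.
Integrating: C(t) = C_in + (C₀ − C_in) e^(−t/τ).
C(7.939) = 0.1017 + (1.281 − 0.1017)·e^(−7.939/14.7730) = 0.1017 + (1.17930)·0.584266 = 0.790725 mg/L.

0.7907 mg/L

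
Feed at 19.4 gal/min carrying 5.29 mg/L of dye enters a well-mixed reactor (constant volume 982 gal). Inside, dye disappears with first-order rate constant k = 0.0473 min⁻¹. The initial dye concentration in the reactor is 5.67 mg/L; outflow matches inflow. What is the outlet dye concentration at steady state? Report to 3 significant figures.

Accumulation = in − out − consumed: V dC/dt = Q C_in − Q C − k V C.
At steady state: 0 = Q C_in − (Q + kV) C_ss, so C_ss = Q C_in/(Q + kV).
C_ss = 19.4·5.29/(19.4 + 0.0473·982) = 102.63/65.849 = 1.5585 mg/L.

1.56 mg/L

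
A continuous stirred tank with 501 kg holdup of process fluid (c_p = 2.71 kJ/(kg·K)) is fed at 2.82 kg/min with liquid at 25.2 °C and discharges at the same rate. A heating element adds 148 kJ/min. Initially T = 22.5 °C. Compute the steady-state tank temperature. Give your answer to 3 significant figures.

Energy balance: M c_p dT/dt = ṁ c_p (T_in − T) + 148.
At steady state dT/dt = 0 ⇒ T_ss = T_in + Q̇/(ṁ c_p) = 25.2 + 148/(2.82·2.71) = 44.566 °C.

44.6 °C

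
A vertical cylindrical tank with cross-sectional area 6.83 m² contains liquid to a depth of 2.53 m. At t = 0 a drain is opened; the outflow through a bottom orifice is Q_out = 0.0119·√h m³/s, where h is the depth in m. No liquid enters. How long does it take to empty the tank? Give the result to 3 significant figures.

Volume balance on the tank: A dh/dt = −0.0119 √h.
∫ h^(−1/2) dh = −(0.0119/A) ∫ dt, giving 2√h = 2√h₀ − (0.0119/A) t.
Tank is empty when √h = 0: t_empty = 2A√h₀/0.0119.
t_empty = 2·6.83·√2.53/0.0119 = 13.660·1.5906/0.0119 = 1825.8 s.

1830 s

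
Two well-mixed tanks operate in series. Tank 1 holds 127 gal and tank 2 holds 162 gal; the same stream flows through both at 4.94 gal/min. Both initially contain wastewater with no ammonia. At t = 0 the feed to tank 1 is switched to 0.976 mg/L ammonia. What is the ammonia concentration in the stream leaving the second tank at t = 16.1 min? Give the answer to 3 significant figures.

Species balance on tank i: dCᵢ/dt = (Cᵢ₋₁ − Cᵢ)/τᵢ with τᵢ = Vᵢ/Q.
τ₁ = 127/4.94 = 25.709 min; τ₂ = 162/4.94 = 32.794 min.
Solving the cascade with C₁(0)=C₂(0)=0 gives C₂(t) = C_in[1 − (τ₁ e^(−t/τ₁) − τ₂ e^(−t/τ₂))/(τ₁ − τ₂)].
At t = 16.1: e^(−t/τ₁) = 0.53459, e^(−t/τ₂) = 0.61204.
C₂ = 0.976·[1 − (25.709·0.53459 − 32.794·0.61204)/(-7.0850)] = 0.976·0.10691 = 0.10435 mg/L.

0.104 mg/L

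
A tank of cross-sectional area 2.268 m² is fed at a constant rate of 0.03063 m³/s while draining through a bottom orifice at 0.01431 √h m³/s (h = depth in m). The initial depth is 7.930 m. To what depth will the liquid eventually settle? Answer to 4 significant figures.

4.582 m

Volume balance on the tank: A dh/dt = Q_in − 0.01431 √h. At steady state dh/dt = 0:
Q_in = 0.01431 √h_ss ⇒ √h_ss = 0.03063/0.01431 = 2.14046.
h_ss = 2.14046² = 4.58157 m. (Since h₀ = 7.930 m > h_ss, the level will fall toward this value.)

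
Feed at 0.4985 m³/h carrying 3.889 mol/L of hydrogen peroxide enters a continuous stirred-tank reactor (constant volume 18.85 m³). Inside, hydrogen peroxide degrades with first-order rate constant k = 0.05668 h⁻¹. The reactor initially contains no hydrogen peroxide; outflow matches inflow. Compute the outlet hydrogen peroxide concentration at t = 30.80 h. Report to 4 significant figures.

1.142 mol/L

V dC/dt = Q(C_in − C) − k V C.
This is linear with rate a = Q/V + k = 0.0831256 h⁻¹.
C_ss = Q C_in/(Q + kV) = 1.23725 mol/L; C(t) = C_ss + (C₀ − C_ss) e^(−a t).
C(30.80) = 1.23725 + (-1.23725)·e^(−0.0831256·30.80) = 1.23725 + (-1.23725)·0.0772839 = 1.14163 mol/L.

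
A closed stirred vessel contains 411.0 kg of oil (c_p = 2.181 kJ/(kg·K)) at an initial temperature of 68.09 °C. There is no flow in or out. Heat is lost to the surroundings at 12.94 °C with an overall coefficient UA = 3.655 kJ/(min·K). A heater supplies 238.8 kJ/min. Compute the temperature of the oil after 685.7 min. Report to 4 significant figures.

77.65 °C

First-law balance (no shaft work): M c_p dT/dt = −UA(T − T_amb) + Q̇.
dT/dt = (T_ss − T)/τ with T_ss = T_amb + Q̇/UA = 12.94 + 238.8/3.655 = 78.2752 °C, τ = M c_p/UA = 411.0·2.181/3.655 = 245.251 min.
Solution: T(t) = T_ss + (T₀ − T_ss) e^(−t/τ).
T(685.7) = 78.2752 + (-10.1852)·0.0610589 = 77.6533 °C.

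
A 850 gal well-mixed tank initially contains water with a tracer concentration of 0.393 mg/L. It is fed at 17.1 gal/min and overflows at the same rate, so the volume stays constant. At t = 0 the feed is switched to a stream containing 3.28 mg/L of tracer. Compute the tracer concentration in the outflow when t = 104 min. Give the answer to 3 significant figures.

Accumulation = in − out for the solute gives V dC/dt = Q(C_in − C).
Rewrite as dC/dt + C/τ = C_in/τ, τ = V/Q = 49.708 min.
This is linear first-order; C(t) = C_in + (C₀ − C_in) e^(−t/τ).
C(104) = 3.28 + (0.393 − 3.28)·e^(−104/49.708) = 3.28 + (-2.8870)·0.12341 = 2.9237 mg/L.

2.92 mg/L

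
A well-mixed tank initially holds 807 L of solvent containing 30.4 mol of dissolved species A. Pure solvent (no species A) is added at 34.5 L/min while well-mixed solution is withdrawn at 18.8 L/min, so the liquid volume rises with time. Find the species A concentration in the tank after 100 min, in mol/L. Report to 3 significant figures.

0.00351 mol/L

Total volume: dV/dt = Q_in − Q_out = 15.700 L/min, so V(t) = 807 + 15.700 t and V(100) = 2377.0 L.
No species A enters, so dm/dt = −Q_out · (m/V).
dm/m = −Q_out dt/(V₀ + 15.700 t); integrating gives ln(m/m₀) = −(Q_out/(Q_in−Q_out)) ln(V/V₀).
m = m₀ (V₀/V)^(Q_out/(Q_in−Q_out)) = 30.4 × (807/2377.0)^(1.1975) = 8.3384 mol.
C = m/V = 8.3384/2377.0 = 0.0035079 mol/L.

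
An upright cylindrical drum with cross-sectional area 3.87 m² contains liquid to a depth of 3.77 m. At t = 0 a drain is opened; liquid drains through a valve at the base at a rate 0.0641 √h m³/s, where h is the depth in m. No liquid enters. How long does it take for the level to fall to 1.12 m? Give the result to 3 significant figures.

With no inflow, A dh/dt = −0.0641 √h.
This is separable: 2 d(√h)/dt = −0.0641/A, so √h = √h₀ − (0.0641/(2A)) t.
t = 2A(√h₀ − √h)/0.0641 = 2·3.87·(√3.77 − √1.12)/0.0641
  = 7.7400 × (1.9416 − 1.0583) / 0.0641 = 106.66 s.

107 s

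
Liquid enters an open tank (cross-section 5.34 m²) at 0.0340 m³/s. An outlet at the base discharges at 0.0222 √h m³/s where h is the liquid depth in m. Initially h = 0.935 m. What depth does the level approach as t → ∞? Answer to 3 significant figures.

Mass balance (ρ constant): A dh/dt = Q_in − 0.0222 √h. At steady state dh/dt = 0:
Q_in = 0.0222 √h_ss ⇒ √h_ss = 0.0340/0.0222 = 1.5315.
h_ss = 1.5315² = 2.3456 m. (Since h₀ = 0.935 m < h_ss, the level will rise toward this value.)

2.35 m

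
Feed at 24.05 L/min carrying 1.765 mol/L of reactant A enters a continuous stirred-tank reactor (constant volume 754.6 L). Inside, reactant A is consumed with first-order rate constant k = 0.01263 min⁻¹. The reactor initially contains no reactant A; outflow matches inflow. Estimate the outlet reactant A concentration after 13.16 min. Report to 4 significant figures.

Accumulation = in − out − consumed: V dC/dt = Q C_in − Q C − k V C.
This is linear with rate a = Q/V + k = 0.0445012 min⁻¹.
C_ss = Q C_in/(Q + kV) = 1.26407 mol/L; C(t) = C_ss + (C₀ − C_ss) e^(−a t).
C(13.16) = 1.26407 + (-1.26407)·e^(−0.0445012·13.16) = 1.26407 + (-1.26407)·0.556752 = 0.560297 mol/L.

0.5603 mol/L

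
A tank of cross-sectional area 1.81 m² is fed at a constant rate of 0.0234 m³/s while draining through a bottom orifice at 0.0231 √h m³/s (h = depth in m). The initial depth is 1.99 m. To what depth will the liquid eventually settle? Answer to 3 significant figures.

1.03 m

Unsteady balance on liquid volume: A dh/dt = Q_in − 0.0231 √h. At steady state dh/dt = 0:
Q_in = 0.0231 √h_ss ⇒ √h_ss = 0.0234/0.0231 = 1.0130.
h_ss = 1.0130² = 1.0261 m. (Since h₀ = 1.99 m > h_ss, the level will fall toward this value.)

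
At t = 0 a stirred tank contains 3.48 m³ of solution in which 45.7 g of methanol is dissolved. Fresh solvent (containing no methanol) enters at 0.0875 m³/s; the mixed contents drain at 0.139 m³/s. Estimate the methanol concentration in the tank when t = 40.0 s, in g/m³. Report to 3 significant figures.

Total volume: dV/dt = Q_in − Q_out = -0.051500 m³/s, so V(t) = 3.48 − 0.051500 t and V(40.0) = 1.4200 m³.
Solute balance: dm/dt = 0 − Q_out C = −Q_out m/V(t).
dm/m = −Q_out dt/(V₀ − 0.051500 t); integrating gives ln(m/m₀) = −(Q_out/(Q_in−Q_out)) ln(V/V₀).
m = m₀ (V₀/V)^(Q_out/(Q_in−Q_out)) = 45.7 × (3.48/1.4200)^(-2.6990) = 4.0664 g.
C = m/V = 4.0664/1.4200 = 2.8637 g/m³.

2.86 g/m³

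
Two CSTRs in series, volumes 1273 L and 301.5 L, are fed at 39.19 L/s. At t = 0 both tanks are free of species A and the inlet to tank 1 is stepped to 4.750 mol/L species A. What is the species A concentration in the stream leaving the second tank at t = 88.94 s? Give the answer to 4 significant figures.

4.347 mol/L

Time constants: τᵢ = Vᵢ/Q for each well-mixed tank.
τ₁ = 1273/39.19 = 32.4828 s; τ₂ = 301.5/39.19 = 7.69329 s.
Solving the cascade with C₁(0)=C₂(0)=0 gives C₂(t) = C_in[1 − (τ₁ e^(−t/τ₁) − τ₂ e^(−t/τ₂))/(τ₁ − τ₂)].
At t = 88.94: e^(−t/τ₁) = 0.0646953, e^(−t/τ₂) = 9.53325e-06.
C₂ = 4.750·[1 − (32.4828·0.0646953 − 7.69329·9.53325e-06)/(24.7895)] = 4.750·0.915230 = 4.34734 mol/L.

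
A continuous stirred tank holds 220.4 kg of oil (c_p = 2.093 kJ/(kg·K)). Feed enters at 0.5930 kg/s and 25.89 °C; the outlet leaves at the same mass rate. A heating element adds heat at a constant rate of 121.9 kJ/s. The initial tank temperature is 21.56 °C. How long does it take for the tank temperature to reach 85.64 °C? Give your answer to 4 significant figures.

364.4 s

M c_p dT/dt = ṁ c_p (T_in − T) + Q̇.
τ = M/ṁ = 371.669 s; T_ss = T_in + Q̇/(ṁ c_p) = 124.105 °C.
T(t) = T_ss + (T₀ − T_ss) e^(−t/τ). Set T = 85.64:
e^(−t/τ) = (85.64 − 124.105)/(21.56 − 124.105) = 0.375106
t = −371.669 · ln(0.375106) = 364.439 s.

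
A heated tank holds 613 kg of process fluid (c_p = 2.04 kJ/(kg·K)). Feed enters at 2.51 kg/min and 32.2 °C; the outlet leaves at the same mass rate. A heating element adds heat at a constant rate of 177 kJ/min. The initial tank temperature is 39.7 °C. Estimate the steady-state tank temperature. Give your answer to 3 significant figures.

66.8 °C

M c_p dT/dt = ṁ c_p (T_in − T) + Q̇.
At steady state dT/dt = 0 ⇒ T_ss = T_in + Q̇/(ṁ c_p) = 32.2 + 177/(2.51·2.04) = 66.768 °C.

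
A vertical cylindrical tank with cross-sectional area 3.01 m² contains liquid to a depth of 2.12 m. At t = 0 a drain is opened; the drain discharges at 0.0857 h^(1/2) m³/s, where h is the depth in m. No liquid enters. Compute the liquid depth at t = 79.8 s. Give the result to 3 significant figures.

With no inflow, A dh/dt = −0.0857 √h.
∫ h^(−1/2) dh = −(0.0857/A) ∫ dt, giving 2√h = 2√h₀ − (0.0857/A) t.
√h = √2.12 − 0.0857·79.8/(2·3.01) = 1.4560 − 1.1360 = 0.32000.
h = 0.32000² = 0.10240 m.

0.102 m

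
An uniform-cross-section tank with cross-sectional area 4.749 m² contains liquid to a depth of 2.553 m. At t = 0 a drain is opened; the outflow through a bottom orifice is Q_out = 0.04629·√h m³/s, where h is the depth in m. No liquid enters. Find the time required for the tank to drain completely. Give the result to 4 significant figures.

With no inflow, A dh/dt = −0.04629 √h.
∫ h^(−1/2) dh = −(0.04629/A) ∫ dt, giving 2√h = 2√h₀ − (0.04629/A) t.
Set h = 0: 2√h₀ = (0.04629/A) t_empty ⇒ t_empty = 2A√h₀/0.04629.
t_empty = 2·4.749·√2.553/0.04629 = 9.49800·1.59781/0.04629 = 327.846 s.

327.8 s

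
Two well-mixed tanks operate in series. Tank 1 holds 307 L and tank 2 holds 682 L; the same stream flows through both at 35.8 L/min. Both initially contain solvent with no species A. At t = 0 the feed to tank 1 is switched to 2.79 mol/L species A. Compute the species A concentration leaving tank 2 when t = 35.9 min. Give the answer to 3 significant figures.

2.05 mol/L

Species balance on tank i: dCᵢ/dt = (Cᵢ₋₁ − Cᵢ)/τᵢ with τᵢ = Vᵢ/Q.
τ₁ = 307/35.8 = 8.5754 min; τ₂ = 682/35.8 = 19.050 min.
Tank 1: C₁ = C_in(1 − e^(−t/τ₁)). Tank 2 (τ₁ ≠ τ₂): C₂ = C_in[1 − (τ₁ e^(−t/τ₁) − τ₂ e^(−t/τ₂))/(τ₁ − τ₂)].
At t = 35.9: e^(−t/τ₁) = 0.015201, e^(−t/τ₂) = 0.15191.
C₂ = 2.79·[1 − (8.5754·0.015201 − 19.050·0.15191)/(-10.475)] = 2.79·0.73618 = 2.0539 mol/L.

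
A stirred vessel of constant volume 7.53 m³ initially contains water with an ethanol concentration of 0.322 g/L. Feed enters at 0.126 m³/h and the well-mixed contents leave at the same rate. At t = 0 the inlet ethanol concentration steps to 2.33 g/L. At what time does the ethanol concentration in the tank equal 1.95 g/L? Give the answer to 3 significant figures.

99.5 h

Species balance: V dC/dt = Q(C_in − C) ⇒ τ = V/Q = 59.762 h.
C(t) = C_in + (C₀ − C_in) e^(−t/τ). Set C = 1.95 and solve for t:
e^(−t/τ) = (C − C_in)/(C₀ − C_in) = (1.95 − 2.33)/(0.322 − 2.33) = 0.18924
t = −τ ln(…) = 59.762 × 1.6647 = 99.487 h.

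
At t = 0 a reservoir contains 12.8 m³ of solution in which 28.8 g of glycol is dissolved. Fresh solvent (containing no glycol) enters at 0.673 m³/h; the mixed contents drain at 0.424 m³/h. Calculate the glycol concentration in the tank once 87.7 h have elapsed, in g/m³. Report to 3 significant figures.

0.153 g/m³

Total volume: dV/dt = Q_in − Q_out = 0.24900 m³/h, so V(t) = 12.8 + 0.24900 t and V(87.7) = 34.637 m³.
Species balance (pure solvent in): dm/dt = −Q_out · m/V(t).
dm/m = −Q_out dt/(V₀ + 0.24900 t); integrating gives ln(m/m₀) = −(Q_out/(Q_in−Q_out)) ln(V/V₀).
m = m₀ (V₀/V)^(Q_out/(Q_in−Q_out)) = 28.8 × (12.8/34.637)^(1.7028) = 5.2870 g.
C = m/V = 5.2870/34.637 = 0.15264 g/m³.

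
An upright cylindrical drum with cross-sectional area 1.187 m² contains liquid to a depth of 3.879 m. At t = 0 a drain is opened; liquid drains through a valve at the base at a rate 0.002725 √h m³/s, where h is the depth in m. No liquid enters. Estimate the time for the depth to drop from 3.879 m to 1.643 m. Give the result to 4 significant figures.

599.1 s

Volume balance on the tank: A dh/dt = −0.002725 √h.
∫ h^(−1/2) dh = −(0.002725/A) ∫ dt, giving 2√h = 2√h₀ − (0.002725/A) t.
t = 2A(√h₀ − √h)/0.002725 = 2·1.187·(√3.879 − √1.643)/0.002725
  = 2.37400 × (1.96952 − 1.28180) / 0.002725 = 599.138 s.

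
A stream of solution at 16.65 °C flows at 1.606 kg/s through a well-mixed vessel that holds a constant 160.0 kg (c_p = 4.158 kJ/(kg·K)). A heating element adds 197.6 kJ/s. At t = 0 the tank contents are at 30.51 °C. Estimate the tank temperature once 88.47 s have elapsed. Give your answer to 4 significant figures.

Heat balance on the well-mixed liquid: M c_p dT/dt = ṁ c_p (T_in − T) + 197.6.
τ = M/ṁ = 99.6264 s; T_ss = T_in + Q̇/(ṁ c_p) = 16.65 + 197.6/(1.606·4.158) = 46.2408 °C.
This is linear first-order; T(t) = T_ss + (T₀ − T_ss) e^(−t/τ).
T(88.47) = 46.2408 + (-15.7308)·e^(−88.47/99.6264) = 46.2408 + (-15.7308)·0.411471 = 39.7680 °C.

39.77 °C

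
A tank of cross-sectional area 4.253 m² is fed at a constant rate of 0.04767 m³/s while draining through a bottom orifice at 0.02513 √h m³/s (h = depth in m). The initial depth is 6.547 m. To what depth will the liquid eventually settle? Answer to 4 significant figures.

3.598 m

Unsteady balance on liquid volume: A dh/dt = Q_in − 0.02513 √h. At steady state dh/dt = 0:
Q_in = 0.02513 √h_ss ⇒ √h_ss = 0.04767/0.02513 = 1.89694.
h_ss = 1.89694² = 3.59837 m. (Since h₀ = 6.547 m > h_ss, the level will fall toward this value.)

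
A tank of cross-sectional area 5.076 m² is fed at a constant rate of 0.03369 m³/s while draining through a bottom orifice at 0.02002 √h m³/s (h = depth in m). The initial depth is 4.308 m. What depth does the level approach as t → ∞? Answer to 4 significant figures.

A dh/dt = Q_in − 0.02002 √h. Steady state requires inflow = outflow:
Q_in = 0.02002 √h_ss ⇒ √h_ss = 0.03369/0.02002 = 1.68282.
h_ss = 1.68282² = 2.83187 m. (Since h₀ = 4.308 m > h_ss, the level will fall toward this value.)

2.832 m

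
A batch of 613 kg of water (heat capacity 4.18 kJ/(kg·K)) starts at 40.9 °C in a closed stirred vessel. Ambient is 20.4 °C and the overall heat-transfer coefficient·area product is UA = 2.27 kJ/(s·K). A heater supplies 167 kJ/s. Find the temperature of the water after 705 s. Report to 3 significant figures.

First-law balance (no shaft work): M c_p dT/dt = −UA(T − T_amb) + Q̇.
dT/dt = (T_ss − T)/τ with T_ss = T_amb + Q̇/UA = 20.4 + 167/2.27 = 93.968 °C, τ = M c_p/UA = 613·4.18/2.27 = 1128.8 s.
Integrating: T(t) = T_ss + (T₀ − T_ss) e^(−t/τ).
T(705) = 93.968 + (-53.068)·0.53549 = 65.551 °C.

65.6 °C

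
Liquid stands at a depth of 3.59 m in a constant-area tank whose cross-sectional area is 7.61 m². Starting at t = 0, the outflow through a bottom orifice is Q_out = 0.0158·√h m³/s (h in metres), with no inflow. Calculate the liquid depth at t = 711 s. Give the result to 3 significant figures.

Accumulation of liquid (constant cross-section A): A dh/dt = −0.0158 √h.
This is separable: 2 d(√h)/dt = −0.0158/A, so √h = √h₀ − (0.0158/(2A)) t.
√h = √3.59 − 0.0158·711/(2·7.61) = 1.8947 − 0.73809 = 1.1566.
h = 1.1566² = 1.3378 m.

1.34 m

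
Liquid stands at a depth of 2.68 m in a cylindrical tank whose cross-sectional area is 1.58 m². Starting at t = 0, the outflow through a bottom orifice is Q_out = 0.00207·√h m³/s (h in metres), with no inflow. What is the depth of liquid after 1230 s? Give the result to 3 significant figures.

0.691 m

With no inflow, A dh/dt = −0.00207 √h.
This is separable: 2 d(√h)/dt = −0.00207/A, so √h = √h₀ − (0.00207/(2A)) t.
√h = √2.68 − 0.00207·1230/(2·1.58) = 1.6371 − 0.80573 = 0.83134.
h = 0.83134² = 0.69113 m.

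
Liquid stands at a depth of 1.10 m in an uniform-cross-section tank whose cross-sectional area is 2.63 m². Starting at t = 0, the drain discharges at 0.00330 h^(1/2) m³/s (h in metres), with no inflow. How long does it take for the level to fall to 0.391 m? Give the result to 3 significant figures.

Unsteady balance on liquid volume: A dh/dt = −0.00330 √h.
∫ h^(−1/2) dh = −(0.00330/A) ∫ dt, giving 2√h = 2√h₀ − (0.00330/A) t.
t = 2A(√h₀ − √h)/0.00330 = 2·2.63·(√1.10 − √0.391)/0.00330
  = 5.2600 × (1.0488 − 0.62530) / 0.00330 = 675.05 s.

675 s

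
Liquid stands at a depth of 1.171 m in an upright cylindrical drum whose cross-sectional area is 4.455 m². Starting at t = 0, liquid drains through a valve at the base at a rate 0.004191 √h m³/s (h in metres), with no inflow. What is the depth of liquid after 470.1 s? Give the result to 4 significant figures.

A dh/dt = −Q_out = −0.004191 √h.
∫ h^(−1/2) dh = −(0.004191/A) ∫ dt, giving 2√h = 2√h₀ − (0.004191/A) t.
√h = √1.171 − 0.004191·470.1/(2·4.455) = 1.08213 − 0.221121 = 0.861006.
h = 0.861006² = 0.741332 m.

0.7413 m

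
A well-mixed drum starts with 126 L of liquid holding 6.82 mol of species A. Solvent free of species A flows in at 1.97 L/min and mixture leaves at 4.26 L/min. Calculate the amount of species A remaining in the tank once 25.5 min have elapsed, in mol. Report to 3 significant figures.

Let m(t) be the amount of species A. Volume: V(t) = V₀ + (Q_in − Q_out) t = 126 − 2.2900 t; V(25.5) = 67.605 L.
Solute balance: dm/dt = 0 − Q_out C = −Q_out m/V(t).
Separate: dm/m = −Q_out dt/V(t) ⇒ ln(m/m₀) = −(Q_out/(Q_in−Q_out)) ln(V/V₀).
m = m₀ (V₀/V)^(Q_out/(Q_in−Q_out)) = 6.82 × (126/67.605)^(-1.8603) = 2.1418 mol.

2.14 mol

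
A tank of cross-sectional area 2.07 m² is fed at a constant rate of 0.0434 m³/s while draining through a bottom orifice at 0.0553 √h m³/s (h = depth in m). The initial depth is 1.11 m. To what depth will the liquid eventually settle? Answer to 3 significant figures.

0.616 m

Unsteady balance on liquid volume: A dh/dt = Q_in − 0.0553 √h. At steady state dh/dt = 0:
Q_in = 0.0553 √h_ss ⇒ √h_ss = 0.0434/0.0553 = 0.78481.
h_ss = 0.78481² = 0.61593 m. (Since h₀ = 1.11 m > h_ss, the level will fall toward this value.)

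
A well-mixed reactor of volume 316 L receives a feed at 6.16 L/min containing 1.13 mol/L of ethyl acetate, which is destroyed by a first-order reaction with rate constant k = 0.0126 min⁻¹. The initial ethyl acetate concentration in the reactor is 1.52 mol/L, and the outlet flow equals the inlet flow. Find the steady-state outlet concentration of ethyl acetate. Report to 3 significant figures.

Accumulation = in − out − consumed: V dC/dt = Q C_in − Q C − k V C.
Steady state (dC/dt = 0): C_ss = Q C_in/(Q + kV) = C_in/(1 + kV/Q).
C_ss = 6.16·1.13/(6.16 + 0.0126·316) = 6.9608/10.142 = 0.68636 mol/L.

0.686 mol/L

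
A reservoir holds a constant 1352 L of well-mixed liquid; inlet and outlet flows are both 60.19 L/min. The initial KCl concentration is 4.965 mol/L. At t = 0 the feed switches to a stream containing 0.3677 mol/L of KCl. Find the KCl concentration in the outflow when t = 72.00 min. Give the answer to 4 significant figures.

Unsteady species balance (constant V, well mixed): V dC/dt = Q(C_in − C).
So dC/dt = (C_in − C)/τ with τ = V/Q = 1352/60.19 = 22.4622 min.
Integrating: C(t) = C_in + (C₀ − C_in) e^(−t/τ).
C(72.00) = 0.3677 + (4.965 − 0.3677)·e^(−72.00/22.4622) = 0.3677 + (4.59730)·0.0405433 = 0.554090 mol/L.

0.5541 mol/L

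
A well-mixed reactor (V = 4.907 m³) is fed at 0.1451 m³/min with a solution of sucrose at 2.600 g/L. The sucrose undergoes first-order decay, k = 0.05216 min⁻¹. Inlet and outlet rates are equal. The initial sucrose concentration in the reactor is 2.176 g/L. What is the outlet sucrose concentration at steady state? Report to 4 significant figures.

0.9407 g/L

V dC/dt = Q(C_in − C) − k V C.
Steady state (dC/dt = 0): C_ss = Q C_in/(Q + kV) = C_in/(1 + kV/Q).
C_ss = 0.1451·2.600/(0.1451 + 0.05216·4.907) = 0.377260/0.401049 = 0.940683 g/L.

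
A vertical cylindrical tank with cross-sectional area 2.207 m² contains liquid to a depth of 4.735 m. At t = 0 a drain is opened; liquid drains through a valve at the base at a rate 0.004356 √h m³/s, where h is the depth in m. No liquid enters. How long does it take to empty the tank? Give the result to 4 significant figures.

2205 s

A dh/dt = −Q_out = −0.004356 √h.
Separate and integrate: 2(√h − √h₀) = −(0.004356/A) t.
Tank is empty when √h = 0: t_empty = 2A√h₀/0.004356.
t_empty = 2·2.207·√4.735/0.004356 = 4.41400·2.17601/0.004356 = 2204.98 s.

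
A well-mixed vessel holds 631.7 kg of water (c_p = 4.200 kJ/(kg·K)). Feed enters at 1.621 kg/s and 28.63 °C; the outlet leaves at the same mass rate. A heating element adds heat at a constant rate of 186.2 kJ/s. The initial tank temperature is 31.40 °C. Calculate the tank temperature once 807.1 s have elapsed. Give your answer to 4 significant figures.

52.88 °C

M c_p dT/dt = ṁ c_p (T_in − T) + Q̇.
Rearrange: dT/dt = (T_ss − T)/τ with τ = M/ṁ = 389.698 s and T_ss = T_in + Q̇/(ṁ c_p) = 55.9794 °C.
Solution: T(t) = T_ss + (T₀ − T_ss) e^(−t/τ).
T(807.1) = 55.9794 + (-24.5794)·e^(−807.1/389.698) = 55.9794 + (-24.5794)·0.126048 = 52.8812 °C.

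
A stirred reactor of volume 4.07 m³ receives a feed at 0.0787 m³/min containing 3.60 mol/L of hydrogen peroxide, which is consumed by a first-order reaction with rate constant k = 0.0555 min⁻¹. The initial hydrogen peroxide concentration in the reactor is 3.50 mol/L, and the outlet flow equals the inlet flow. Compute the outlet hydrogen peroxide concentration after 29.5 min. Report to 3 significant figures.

Species balance: V dC/dt = Q C_in − Q C − k V C.
This is linear with rate a = Q/V + k = 0.074837 min⁻¹.
C_ss = Q C_in/(Q + kV) = 0.93018 mol/L; C(t) = C_ss + (C₀ − C_ss) e^(−a t).
C(29.5) = 0.93018 + (2.5698)·e^(−0.074837·29.5) = 0.93018 + (2.5698)·0.10996 = 1.2127 mol/L.

1.21 mol/L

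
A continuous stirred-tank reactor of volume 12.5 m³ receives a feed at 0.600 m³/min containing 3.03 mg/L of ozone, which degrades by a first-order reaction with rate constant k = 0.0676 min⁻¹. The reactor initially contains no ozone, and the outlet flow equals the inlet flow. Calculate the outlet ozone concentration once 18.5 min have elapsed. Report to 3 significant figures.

1.11 mg/L

V dC/dt = Q(C_in − C) − k V C.
dC/dt = (Q/V) C_in − (Q/V + k) C; effective rate a = Q/V + k = 0.048000 + 0.0676 = 0.11560 min⁻¹.
C_ss = Q C_in/(Q + kV) = 1.2581 mg/L; C(t) = C_ss + (C₀ − C_ss) e^(−a t).
C(18.5) = 1.2581 + (-1.2581)·e^(−0.11560·18.5) = 1.2581 + (-1.2581)·0.11782 = 1.1099 mg/L.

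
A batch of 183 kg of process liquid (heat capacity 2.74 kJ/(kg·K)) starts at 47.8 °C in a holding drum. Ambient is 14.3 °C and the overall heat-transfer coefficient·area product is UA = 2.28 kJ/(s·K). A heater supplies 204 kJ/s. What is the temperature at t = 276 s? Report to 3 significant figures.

Lumped-capacitance energy balance: M c_p dT/dt = UA(T_amb − T) + Q̇.
dT/dt = (T_ss − T)/τ with T_ss = T_amb + Q̇/UA = 14.3 + 204/2.28 = 103.77 °C, τ = M c_p/UA = 183·2.74/2.28 = 219.92 s.
Solution: T(t) = T_ss + (T₀ − T_ss) e^(−t/τ).
T(276) = 103.77 + (-55.974)·0.28508 = 87.817 °C.

87.8 °C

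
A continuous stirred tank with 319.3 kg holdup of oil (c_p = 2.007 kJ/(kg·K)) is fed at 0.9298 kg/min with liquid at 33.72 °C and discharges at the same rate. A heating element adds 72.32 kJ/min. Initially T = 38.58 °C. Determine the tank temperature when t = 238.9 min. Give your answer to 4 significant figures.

First-law balance (no shaft work): M c_p dT/dt = ṁ c_p (T_in − T) + 72.32.
τ = M/ṁ = 343.407 min; T_ss = T_in + Q̇/(ṁ c_p) = 33.72 + 72.32/(0.9298·2.007) = 72.4744 °C.
T approaches T_ss exponentially: T(t) = T_ss + (T₀ − T_ss) e^(−t/τ).
T(238.9) = 72.4744 + (-33.8944)·e^(−238.9/343.407) = 72.4744 + (-33.8944)·0.498737 = 55.5700 °C.

55.57 °C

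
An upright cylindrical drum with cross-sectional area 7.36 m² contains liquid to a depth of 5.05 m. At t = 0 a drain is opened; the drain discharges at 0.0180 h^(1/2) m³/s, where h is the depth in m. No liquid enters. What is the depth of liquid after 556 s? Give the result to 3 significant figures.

With no inflow, A dh/dt = −0.0180 √h.
∫ h^(−1/2) dh = −(0.0180/A) ∫ dt, giving 2√h = 2√h₀ − (0.0180/A) t.
√h = √5.05 − 0.0180·556/(2·7.36) = 2.2472 − 0.67989 = 1.5673.
h = 1.5673² = 2.4565 m.

2.46 m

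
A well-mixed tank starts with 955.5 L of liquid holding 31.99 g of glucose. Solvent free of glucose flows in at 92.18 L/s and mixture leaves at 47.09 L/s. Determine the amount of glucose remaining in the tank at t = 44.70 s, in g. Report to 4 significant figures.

Let m(t) be the amount of glucose. Volume: V(t) = V₀ + (Q_in − Q_out) t = 955.5 + 45.0900 t; V(44.70) = 2971.02 L.
Solute balance: dm/dt = 0 − Q_out C = −Q_out m/V(t).
dm/m = −Q_out dt/(V₀ + 45.0900 t); integrating gives ln(m/m₀) = −(Q_out/(Q_in−Q_out)) ln(V/V₀).
m = m₀ (V₀/V)^(Q_out/(Q_in−Q_out)) = 31.99 × (955.5/2971.02)^(1.04436) = 9.78331 g.

9.783 g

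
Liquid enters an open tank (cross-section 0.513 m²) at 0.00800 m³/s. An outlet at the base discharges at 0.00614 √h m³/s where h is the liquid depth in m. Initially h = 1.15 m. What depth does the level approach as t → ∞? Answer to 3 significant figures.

1.70 m

A dh/dt = Q_in − 0.00614 √h. Steady state requires inflow = outflow:
Q_in = 0.00614 √h_ss ⇒ √h_ss = 0.00800/0.00614 = 1.3029.
h_ss = 1.3029² = 1.6976 m. (Since h₀ = 1.15 m < h_ss, the level will rise toward this value.)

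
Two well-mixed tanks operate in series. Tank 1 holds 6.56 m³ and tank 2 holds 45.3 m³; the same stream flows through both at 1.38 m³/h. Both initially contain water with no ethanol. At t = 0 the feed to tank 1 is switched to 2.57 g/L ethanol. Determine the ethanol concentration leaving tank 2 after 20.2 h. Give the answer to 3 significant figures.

Species balance on tank i: dCᵢ/dt = (Cᵢ₋₁ − Cᵢ)/τᵢ with τᵢ = Vᵢ/Q.
τ₁ = 6.56/1.38 = 4.7536 h; τ₂ = 45.3/1.38 = 32.826 h.
Tank 1: C₁ = C_in(1 − e^(−t/τ₁)). Tank 2 (τ₁ ≠ τ₂): C₂ = C_in[1 − (τ₁ e^(−t/τ₁) − τ₂ e^(−t/τ₂))/(τ₁ − τ₂)].
At t = 20.2: e^(−t/τ₁) = 0.014273, e^(−t/τ₂) = 0.54044.
C₂ = 2.57·[1 − (4.7536·0.014273 − 32.826·0.54044)/(-28.072)] = 2.57·0.37046 = 0.95208 g/L.

0.952 g/L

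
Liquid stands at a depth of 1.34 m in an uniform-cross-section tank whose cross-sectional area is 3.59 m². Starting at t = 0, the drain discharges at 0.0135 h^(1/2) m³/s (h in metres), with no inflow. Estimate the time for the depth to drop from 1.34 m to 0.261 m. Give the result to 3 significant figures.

A dh/dt = −Q_out = −0.0135 √h.
Separate and integrate: 2(√h − √h₀) = −(0.0135/A) t.
t = 2A(√h₀ − √h)/0.0135 = 2·3.59·(√1.34 − √0.261)/0.0135
  = 7.1800 × (1.1576 − 0.51088) / 0.0135 = 343.95 s.

344 s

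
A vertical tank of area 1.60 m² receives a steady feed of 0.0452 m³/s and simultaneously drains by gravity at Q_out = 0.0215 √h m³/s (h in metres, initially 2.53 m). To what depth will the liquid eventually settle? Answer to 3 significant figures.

4.42 m

Accumulation of liquid (constant cross-section A): A dh/dt = Q_in − 0.0215 √h. At steady state dh/dt = 0:
Q_in = 0.0215 √h_ss ⇒ √h_ss = 0.0452/0.0215 = 2.1023.
h_ss = 2.1023² = 4.4198 m. (Since h₀ = 2.53 m < h_ss, the level will rise toward this value.)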